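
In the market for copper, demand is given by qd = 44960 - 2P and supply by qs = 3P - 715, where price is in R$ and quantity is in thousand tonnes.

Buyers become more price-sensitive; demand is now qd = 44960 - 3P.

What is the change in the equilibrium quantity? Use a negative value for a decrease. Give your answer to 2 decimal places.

-4567.50

Initially, 44960 - 2P = 3P - 715, so 45675 = 5P and P = 9135, q = 26690.
With the change applied: demand qd = 44960 - 3P, supply qs = 3P - 715.
Clearing the new market: 44960 - 3P = 3P - 715, so P = 7612.5 and q = 22122.5.
Δq = 22122.5 − 26690 = -4567.50.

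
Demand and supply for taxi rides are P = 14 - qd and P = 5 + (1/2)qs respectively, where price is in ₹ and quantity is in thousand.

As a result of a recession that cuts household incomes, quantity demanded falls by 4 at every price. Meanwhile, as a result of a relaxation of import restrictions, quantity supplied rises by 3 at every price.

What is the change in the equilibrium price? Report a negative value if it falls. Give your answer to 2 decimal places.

Before the shock: 14 - P = 2P - 10 ⇒ 24 = 3P ⇒ P = 8, q = 6.
The shock moves the curves to qd = 10 - P and qs = 2P - 7.
Clearing the new market: 10 - P = 2P - 7, so P = 17/3 ≈ 5.6667 and q = 13/3 ≈ 4.3333.
ΔP = 5.6667 − 8 = -2.33.

-2.33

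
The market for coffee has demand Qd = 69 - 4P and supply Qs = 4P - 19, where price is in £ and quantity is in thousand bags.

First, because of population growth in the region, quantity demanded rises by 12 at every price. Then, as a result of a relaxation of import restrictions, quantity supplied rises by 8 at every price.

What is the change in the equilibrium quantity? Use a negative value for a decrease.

+10

Before the shock: 69 - 4P = 4P - 19 ⇒ 88 = 8P ⇒ P = 11, Q = 25.
The shock moves the curves to Qd = 81 - 4P and Qs = 4P - 11.
Equate the new curves: 81 - 4P = 4P - 11, giving 92 = 8P, P = 11.5, Q = 35.
ΔQ = 35 − 25 = +10.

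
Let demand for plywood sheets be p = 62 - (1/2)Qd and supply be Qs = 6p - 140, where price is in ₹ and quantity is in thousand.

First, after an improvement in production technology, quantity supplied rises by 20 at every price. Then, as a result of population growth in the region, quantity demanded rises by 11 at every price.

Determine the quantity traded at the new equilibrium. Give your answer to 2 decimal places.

71.25

Solve the original market: 124 - 2p = 6p - 140, hence p = 33 and Q = 58.
After the shift, demand is Qd = 135 - 2p and supply is Qs = 6p - 120.
Setting them equal: 135 - 2p = 6p - 120 → 255 = 8p, so p = 31.875 and Q = 71.25.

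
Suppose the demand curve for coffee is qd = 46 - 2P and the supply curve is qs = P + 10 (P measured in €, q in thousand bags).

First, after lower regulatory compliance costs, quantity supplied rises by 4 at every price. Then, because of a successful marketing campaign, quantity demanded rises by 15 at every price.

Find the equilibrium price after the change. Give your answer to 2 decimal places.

Initially, 46 - 2P = P + 10, so 36 = 3P and P = 12, q = 22.
The shock moves the curves to qd = 61 - 2P and qs = P + 14.
Clearing the new market: 61 - 2P = P + 14, so P = 47/3 ≈ 15.6667 and q = 89/3 ≈ 29.6667.

15.67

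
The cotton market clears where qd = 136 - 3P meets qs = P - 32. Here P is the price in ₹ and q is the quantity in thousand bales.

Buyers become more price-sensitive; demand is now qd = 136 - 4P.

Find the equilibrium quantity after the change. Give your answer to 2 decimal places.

1.60

Solve the original market: 136 - 3P = P - 32, hence P = 42 and q = 10.
The new curves are qd = 136 - 4P (demand) and qs = P - 32 (supply).
New equilibrium: 136 - 4P = P - 32 ⇒ 168 = 5P ⇒ P = 33.6, q = 1.6.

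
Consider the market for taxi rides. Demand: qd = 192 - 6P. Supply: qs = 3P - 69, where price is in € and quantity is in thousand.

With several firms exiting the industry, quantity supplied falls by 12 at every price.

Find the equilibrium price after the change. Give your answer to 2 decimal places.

30.33

Original equilibrium: 192 - 6P = 3P - 69 gives 261 = 9P, so P = 29 and q = 18.
The shock moves the curves to qd = 192 - 6P and qs = 3P - 81.
Setting them equal: 192 - 6P = 3P - 81 → 273 = 9P, so P = 91/3 ≈ 30.3333 and q = 10.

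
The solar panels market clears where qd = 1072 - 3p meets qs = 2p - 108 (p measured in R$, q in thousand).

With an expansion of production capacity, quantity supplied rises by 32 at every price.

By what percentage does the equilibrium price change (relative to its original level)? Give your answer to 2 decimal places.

-2.71

Before the shock: 1072 - 3p = 2p - 108 ⇒ 1180 = 5p ⇒ p = 236, q = 364.
The shock moves the curves to qd = 1072 - 3p and qs = 2p - 76.
Equate the new curves: 1072 - 3p = 2p - 76, giving 1148 = 5p, p = 229.6, q = 383.2.
%Δp = (229.6 − 236) / 236 × 100 = -2.71%.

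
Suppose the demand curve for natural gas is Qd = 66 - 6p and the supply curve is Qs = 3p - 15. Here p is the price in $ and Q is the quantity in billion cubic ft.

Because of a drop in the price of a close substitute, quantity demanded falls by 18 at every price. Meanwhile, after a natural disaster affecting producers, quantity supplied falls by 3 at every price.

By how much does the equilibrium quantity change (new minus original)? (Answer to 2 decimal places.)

Original equilibrium: 66 - 6p = 3p - 15 gives 81 = 9p, so p = 9 and Q = 12.
The new curves are Qd = 48 - 6p (demand) and Qs = 3p - 18 (supply).
Setting them equal: 48 - 6p = 3p - 18 → 66 = 9p, so p = 22/3 ≈ 7.3333 and Q = 4.
ΔQ = 4 − 12 = -8.00.

-8.00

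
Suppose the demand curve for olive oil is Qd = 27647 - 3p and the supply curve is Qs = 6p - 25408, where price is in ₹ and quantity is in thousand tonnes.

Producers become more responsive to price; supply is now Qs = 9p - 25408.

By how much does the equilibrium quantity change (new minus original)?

Solve the original market: 27647 - 3p = 6p - 25408, hence p = 5895 and Q = 9962.
The shock moves the curves to Qd = 27647 - 3p and Qs = 9p - 25408.
Setting them equal: 27647 - 3p = 9p - 25408 → 53055 = 12p, so p = 4421.25 and Q = 14383.25.
ΔQ = 14383.25 − 9962 = +4421.25.

+4421.25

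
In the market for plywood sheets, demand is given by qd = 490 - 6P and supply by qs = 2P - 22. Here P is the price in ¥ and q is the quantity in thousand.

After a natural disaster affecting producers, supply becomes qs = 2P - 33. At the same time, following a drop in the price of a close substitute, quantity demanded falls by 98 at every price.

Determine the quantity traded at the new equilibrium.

73.25

Original equilibrium: 490 - 6P = 2P - 22 gives 512 = 8P, so P = 64 and q = 106.
The shock moves the curves to qd = 392 - 6P and qs = 2P - 33.
New equilibrium: 392 - 6P = 2P - 33 ⇒ 425 = 8P ⇒ P = 53.125, q = 73.25.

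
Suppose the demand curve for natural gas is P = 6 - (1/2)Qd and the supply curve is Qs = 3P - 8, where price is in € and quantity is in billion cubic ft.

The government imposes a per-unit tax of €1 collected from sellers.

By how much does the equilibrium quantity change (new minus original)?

-1.2

Original equilibrium: 12 - 2P = 3P - 8 gives 20 = 5P, so P = 4 and Q = 4.
Since sellers keep the price net of the tax, the effective supply curve becomes Qs = 3P - 11.
New equilibrium: 12 - 2P = 3P - 11 ⇒ 23 = 5P ⇒ P = 4.6, Q = 2.8.
ΔQ = 2.8 − 4 = -1.2.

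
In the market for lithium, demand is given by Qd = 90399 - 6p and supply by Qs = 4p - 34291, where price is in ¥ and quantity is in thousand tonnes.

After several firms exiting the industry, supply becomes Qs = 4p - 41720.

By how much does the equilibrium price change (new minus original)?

Initially, 90399 - 6p = 4p - 34291, so 124690 = 10p and p = 12469, Q = 15585.
With the change applied: demand Qd = 90399 - 6p, supply Qs = 4p - 41720.
Setting them equal: 90399 - 6p = 4p - 41720 → 132119 = 10p, so p = 13211.9 and Q = 11127.6.
Δp = 13211.9 − 12469 = +742.9.

+742.9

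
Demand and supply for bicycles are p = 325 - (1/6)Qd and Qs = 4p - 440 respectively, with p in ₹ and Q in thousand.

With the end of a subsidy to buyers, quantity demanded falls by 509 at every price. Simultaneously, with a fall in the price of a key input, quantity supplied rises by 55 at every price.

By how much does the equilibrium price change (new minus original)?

-56.4

Solve the original market: 1950 - 6p = 4p - 440, hence p = 239 and Q = 516.
The new curves are Qd = 1441 - 6p (demand) and Qs = 4p - 385 (supply).
Equate the new curves: 1441 - 6p = 4p - 385, giving 1826 = 10p, p = 182.6, Q = 345.4.
Δp = 182.6 − 239 = -56.4.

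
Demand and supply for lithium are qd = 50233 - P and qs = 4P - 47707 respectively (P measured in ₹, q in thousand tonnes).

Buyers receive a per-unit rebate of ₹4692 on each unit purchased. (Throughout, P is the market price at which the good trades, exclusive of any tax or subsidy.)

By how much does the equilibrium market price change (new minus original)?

Before the shock: 50233 - P = 4P - 47707 ⇒ 97940 = 5P ⇒ P = 19588, q = 30645.
Since buyers' out-of-pocket price is the market price minus the rebate, the effective demand curve becomes qd = 54925 - P.
Equate the new curves: 54925 - P = 4P - 47707, giving 102632 = 5P, P = 20526.4, q = 34398.6.
ΔP = 20526.4 − 19588 = +938.4.

+938.4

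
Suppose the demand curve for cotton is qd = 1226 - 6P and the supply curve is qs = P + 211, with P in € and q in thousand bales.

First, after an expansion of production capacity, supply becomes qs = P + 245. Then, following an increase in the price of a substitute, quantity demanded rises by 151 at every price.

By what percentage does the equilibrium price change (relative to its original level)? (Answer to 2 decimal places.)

+11.53

Solve the original market: 1226 - 6P = P + 211, hence P = 145 and q = 356.
The new curves are qd = 1377 - 6P (demand) and qs = P + 245 (supply).
Equate the new curves: 1377 - 6P = P + 245, giving 1132 = 7P, P = 1132/7 ≈ 161.7143, q = 2847/7 ≈ 406.7143.
%ΔP = (161.7143 − 145) / 145 × 100 = +11.53%.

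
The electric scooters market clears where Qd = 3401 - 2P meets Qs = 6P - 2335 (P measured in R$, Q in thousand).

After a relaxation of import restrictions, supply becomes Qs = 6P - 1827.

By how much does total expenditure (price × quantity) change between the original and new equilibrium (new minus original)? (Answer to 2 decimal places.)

Original equilibrium: 3401 - 2P = 6P - 2335 gives 5736 = 8P, so P = 717 and Q = 1967.
The new curves are Qd = 3401 - 2P (demand) and Qs = 6P - 1827 (supply).
Clearing the new market: 3401 - 2P = 6P - 1827, so P = 653.5 and Q = 2094.
Expenditure moves from 717×1967 = 1410339 to 653.5×2094 = 1368429; change = -41910.00.

-41910.00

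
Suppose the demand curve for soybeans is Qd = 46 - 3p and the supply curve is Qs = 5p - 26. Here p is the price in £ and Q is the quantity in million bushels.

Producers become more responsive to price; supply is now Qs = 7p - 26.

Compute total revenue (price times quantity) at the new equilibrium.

175.68

Before the shock: 46 - 3p = 5p - 26 ⇒ 72 = 8p ⇒ p = 9, Q = 19.
After the shift, demand is Qd = 46 - 3p and supply is Qs = 7p - 26.
New equilibrium: 46 - 3p = 7p - 26 ⇒ 72 = 10p ⇒ p = 7.2, Q = 24.4.
New expenditure = 7.2 × 24.4 = 175.68.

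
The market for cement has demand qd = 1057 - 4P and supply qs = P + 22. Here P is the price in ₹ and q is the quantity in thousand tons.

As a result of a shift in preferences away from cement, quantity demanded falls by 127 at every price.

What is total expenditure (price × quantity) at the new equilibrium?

36973.76

Initially, 1057 - 4P = P + 22, so 1035 = 5P and P = 207, q = 229.
After the shift, demand is qd = 930 - 4P and supply is qs = P + 22.
Setting them equal: 930 - 4P = P + 22 → 908 = 5P, so P = 181.6 and q = 203.6.
New expenditure = 181.6 × 203.6 = 36973.76.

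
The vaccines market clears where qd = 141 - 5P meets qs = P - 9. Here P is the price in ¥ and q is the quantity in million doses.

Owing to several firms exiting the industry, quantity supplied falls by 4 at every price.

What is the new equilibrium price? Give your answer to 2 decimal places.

25.67

Before the shock: 141 - 5P = P - 9 ⇒ 150 = 6P ⇒ P = 25, q = 16.
The new curves are qd = 141 - 5P (demand) and qs = P - 13 (supply).
Setting them equal: 141 - 5P = P - 13 → 154 = 6P, so P = 77/3 ≈ 25.6667 and q = 38/3 ≈ 12.6667.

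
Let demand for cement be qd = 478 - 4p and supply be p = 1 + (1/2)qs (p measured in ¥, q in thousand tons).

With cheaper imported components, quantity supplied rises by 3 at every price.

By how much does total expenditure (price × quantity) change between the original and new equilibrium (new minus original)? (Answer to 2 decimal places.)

+80.00

Original equilibrium: 478 - 4p = 2p - 2 gives 480 = 6p, so p = 80 and q = 158.
After the shift, demand is qd = 478 - 4p and supply is qs = 2p + 1.
Equate the new curves: 478 - 4p = 2p + 1, giving 477 = 6p, p = 79.5, q = 160.
Expenditure moves from 80×158 = 12640 to 79.5×160 = 12720; change = +80.00.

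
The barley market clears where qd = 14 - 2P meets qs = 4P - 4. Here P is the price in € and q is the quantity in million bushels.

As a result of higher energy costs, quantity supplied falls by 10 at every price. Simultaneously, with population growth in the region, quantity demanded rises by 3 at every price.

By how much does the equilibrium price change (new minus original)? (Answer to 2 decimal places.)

+2.17

Before the shock: 14 - 2P = 4P - 4 ⇒ 18 = 6P ⇒ P = 3, q = 8.
The new curves are qd = 17 - 2P (demand) and qs = 4P - 14 (supply).
New equilibrium: 17 - 2P = 4P - 14 ⇒ 31 = 6P ⇒ P = 31/6 ≈ 5.1667, q = 20/3 ≈ 6.6667.
ΔP = 5.1667 − 3 = +2.17.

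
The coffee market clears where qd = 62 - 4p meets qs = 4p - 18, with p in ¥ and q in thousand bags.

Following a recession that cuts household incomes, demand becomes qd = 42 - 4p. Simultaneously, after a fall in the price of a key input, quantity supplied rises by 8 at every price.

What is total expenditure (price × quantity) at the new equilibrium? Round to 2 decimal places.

104.00

Solve the original market: 62 - 4p = 4p - 18, hence p = 10 and q = 22.
After the shift, demand is qd = 42 - 4p and supply is qs = 4p - 10.
New equilibrium: 42 - 4p = 4p - 10 ⇒ 52 = 8p ⇒ p = 6.5, q = 16.
New expenditure = 6.5 × 16 = 104.00.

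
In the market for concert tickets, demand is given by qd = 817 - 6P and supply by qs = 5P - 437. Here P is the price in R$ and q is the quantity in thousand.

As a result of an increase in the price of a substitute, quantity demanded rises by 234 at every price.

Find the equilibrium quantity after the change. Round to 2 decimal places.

239.36

Initially, 817 - 6P = 5P - 437, so 1254 = 11P and P = 114, q = 133.
After the shift, demand is qd = 1051 - 6P and supply is qs = 5P - 437.
Setting them equal: 1051 - 6P = 5P - 437 → 1488 = 11P, so P = 1488/11 ≈ 135.2727 and q = 2633/11 ≈ 239.3636.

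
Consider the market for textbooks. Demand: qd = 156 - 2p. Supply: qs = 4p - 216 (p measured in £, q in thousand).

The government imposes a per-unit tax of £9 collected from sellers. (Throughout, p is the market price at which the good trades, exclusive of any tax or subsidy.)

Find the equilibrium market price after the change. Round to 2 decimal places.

Before the shock: 156 - 2p = 4p - 216 ⇒ 372 = 6p ⇒ p = 62, q = 32.
Since sellers keep the price net of the tax, the effective supply curve becomes qs = 4p - 252.
Clearing the new market: 156 - 2p = 4p - 252, so p = 68 and q = 20.

68.00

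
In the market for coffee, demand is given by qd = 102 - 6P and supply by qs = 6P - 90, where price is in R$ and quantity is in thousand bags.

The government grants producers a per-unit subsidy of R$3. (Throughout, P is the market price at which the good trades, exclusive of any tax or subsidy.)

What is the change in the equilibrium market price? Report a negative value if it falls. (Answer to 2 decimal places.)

Initially, 102 - 6P = 6P - 90, so 192 = 12P and P = 16, q = 6.
Since sellers receive the price plus the subsidy, the effective supply curve becomes qs = 6P - 72.
Equate the new curves: 102 - 6P = 6P - 72, giving 174 = 12P, P = 14.5, q = 15.
ΔP = 14.5 − 16 = -1.50.

-1.50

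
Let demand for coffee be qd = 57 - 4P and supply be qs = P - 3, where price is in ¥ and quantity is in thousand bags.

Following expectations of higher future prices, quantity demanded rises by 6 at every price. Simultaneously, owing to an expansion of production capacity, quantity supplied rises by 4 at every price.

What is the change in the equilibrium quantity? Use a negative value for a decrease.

+4.4

Original equilibrium: 57 - 4P = P - 3 gives 60 = 5P, so P = 12 and q = 9.
The shock moves the curves to qd = 63 - 4P and qs = P + 1.
Equate the new curves: 63 - 4P = P + 1, giving 62 = 5P, P = 12.4, q = 13.4.
Δq = 13.4 − 9 = +4.4.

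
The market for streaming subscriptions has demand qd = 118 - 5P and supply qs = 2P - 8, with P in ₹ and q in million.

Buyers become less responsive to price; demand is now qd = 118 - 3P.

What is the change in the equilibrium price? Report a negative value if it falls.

+7.2

Original equilibrium: 118 - 5P = 2P - 8 gives 126 = 7P, so P = 18 and q = 28.
With the change applied: demand qd = 118 - 3P, supply qs = 2P - 8.
New equilibrium: 118 - 3P = 2P - 8 ⇒ 126 = 5P ⇒ P = 25.2, q = 42.4.
ΔP = 25.2 − 18 = +7.2.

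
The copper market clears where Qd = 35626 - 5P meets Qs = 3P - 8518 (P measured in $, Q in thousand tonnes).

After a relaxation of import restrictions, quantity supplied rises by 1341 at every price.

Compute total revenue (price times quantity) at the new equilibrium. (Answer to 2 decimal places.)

47479896.55

Original equilibrium: 35626 - 5P = 3P - 8518 gives 44144 = 8P, so P = 5518 and Q = 8036.
The shock moves the curves to Qd = 35626 - 5P and Qs = 3P - 7177.
Setting them equal: 35626 - 5P = 3P - 7177 → 42803 = 8P, so P = 5350.375 and Q = 8874.125.
New expenditure = 5350.375 × 8874.125 = 47479896.55.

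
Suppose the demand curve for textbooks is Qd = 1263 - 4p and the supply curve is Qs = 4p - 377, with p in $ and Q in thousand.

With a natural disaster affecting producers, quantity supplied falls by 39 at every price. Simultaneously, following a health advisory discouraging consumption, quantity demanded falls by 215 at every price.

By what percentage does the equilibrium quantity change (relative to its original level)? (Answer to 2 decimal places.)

Solve the original market: 1263 - 4p = 4p - 377, hence p = 205 and Q = 443.
The new curves are Qd = 1048 - 4p (demand) and Qs = 4p - 416 (supply).
Equate the new curves: 1048 - 4p = 4p - 416, giving 1464 = 8p, p = 183, Q = 316.
%ΔQ = (316 − 443) / 443 × 100 = -28.67%.

-28.67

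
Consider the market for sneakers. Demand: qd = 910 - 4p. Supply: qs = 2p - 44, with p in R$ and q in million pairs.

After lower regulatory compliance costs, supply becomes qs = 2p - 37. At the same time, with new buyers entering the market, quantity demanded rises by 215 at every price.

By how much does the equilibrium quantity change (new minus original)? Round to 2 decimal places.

Initially, 910 - 4p = 2p - 44, so 954 = 6p and p = 159, q = 274.
The shock moves the curves to qd = 1125 - 4p and qs = 2p - 37.
Clearing the new market: 1125 - 4p = 2p - 37, so p = 581/3 ≈ 193.6667 and q = 1051/3 ≈ 350.3333.
Δq = 350.3333 − 274 = +76.33.

+76.33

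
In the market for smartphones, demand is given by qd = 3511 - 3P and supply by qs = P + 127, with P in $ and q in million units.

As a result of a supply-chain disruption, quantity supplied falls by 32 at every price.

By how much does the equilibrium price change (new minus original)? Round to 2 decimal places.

Solve the original market: 3511 - 3P = P + 127, hence P = 846 and q = 973.
The shock moves the curves to qd = 3511 - 3P and qs = P + 95.
Equate the new curves: 3511 - 3P = P + 95, giving 3416 = 4P, P = 854, q = 949.
ΔP = 854 − 846 = +8.00.

+8.00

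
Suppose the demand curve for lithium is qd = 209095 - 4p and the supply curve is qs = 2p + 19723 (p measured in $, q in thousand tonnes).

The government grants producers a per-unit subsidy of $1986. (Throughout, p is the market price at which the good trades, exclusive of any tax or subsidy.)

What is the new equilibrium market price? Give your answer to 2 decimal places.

Before the shock: 209095 - 4p = 2p + 19723 ⇒ 189372 = 6p ⇒ p = 31562, q = 82847.
Since sellers receive the price plus the subsidy, the effective supply curve becomes qs = 2p + 23695.
New equilibrium: 209095 - 4p = 2p + 23695 ⇒ 185400 = 6p ⇒ p = 30900, q = 85495.

30900.00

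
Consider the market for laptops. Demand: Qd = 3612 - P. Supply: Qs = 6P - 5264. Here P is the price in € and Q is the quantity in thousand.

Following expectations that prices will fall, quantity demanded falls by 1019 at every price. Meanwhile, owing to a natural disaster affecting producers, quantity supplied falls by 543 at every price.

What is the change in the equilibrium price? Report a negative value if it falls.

-68

Original equilibrium: 3612 - P = 6P - 5264 gives 8876 = 7P, so P = 1268 and Q = 2344.
With the change applied: demand Qd = 2593 - P, supply Qs = 6P - 5807.
New equilibrium: 2593 - P = 6P - 5807 ⇒ 8400 = 7P ⇒ P = 1200, Q = 1393.
ΔP = 1200 − 1268 = -68.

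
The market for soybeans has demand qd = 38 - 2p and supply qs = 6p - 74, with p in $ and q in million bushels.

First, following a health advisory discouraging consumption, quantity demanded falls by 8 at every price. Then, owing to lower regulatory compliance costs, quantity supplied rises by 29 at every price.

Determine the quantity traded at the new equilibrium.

11.25

Original equilibrium: 38 - 2p = 6p - 74 gives 112 = 8p, so p = 14 and q = 10.
With the change applied: demand qd = 30 - 2p, supply qs = 6p - 45.
Clearing the new market: 30 - 2p = 6p - 45, so p = 9.375 and q = 11.25.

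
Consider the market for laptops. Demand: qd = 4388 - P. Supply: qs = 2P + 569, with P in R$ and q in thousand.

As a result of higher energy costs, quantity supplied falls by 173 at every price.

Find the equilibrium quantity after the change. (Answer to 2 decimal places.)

Initially, 4388 - P = 2P + 569, so 3819 = 3P and P = 1273, q = 3115.
After the shift, demand is qd = 4388 - P and supply is qs = 2P + 396.
Setting them equal: 4388 - P = 2P + 396 → 3992 = 3P, so P = 3992/3 ≈ 1330.6667 and q = 9172/3 ≈ 3057.3333.

3057.33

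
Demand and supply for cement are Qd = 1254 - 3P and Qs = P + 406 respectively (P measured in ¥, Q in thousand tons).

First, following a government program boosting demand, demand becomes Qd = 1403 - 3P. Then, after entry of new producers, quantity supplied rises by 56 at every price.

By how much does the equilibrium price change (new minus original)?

Solve the original market: 1254 - 3P = P + 406, hence P = 212 and Q = 618.
With the change applied: demand Qd = 1403 - 3P, supply Qs = P + 462.
Clearing the new market: 1403 - 3P = P + 462, so P = 235.25 and Q = 697.25.
ΔP = 235.25 − 212 = +23.25.

+23.25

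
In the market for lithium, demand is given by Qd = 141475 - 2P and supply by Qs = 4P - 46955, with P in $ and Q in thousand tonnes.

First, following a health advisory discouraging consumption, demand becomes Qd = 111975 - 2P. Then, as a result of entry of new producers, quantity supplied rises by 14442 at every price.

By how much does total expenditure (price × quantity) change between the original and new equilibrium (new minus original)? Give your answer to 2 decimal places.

-933788255.22

Initially, 141475 - 2P = 4P - 46955, so 188430 = 6P and P = 31405, Q = 78665.
After the shift, demand is Qd = 111975 - 2P and supply is Qs = 4P - 32513.
Clearing the new market: 111975 - 2P = 4P - 32513, so P = 72244/3 ≈ 24081.3333 and Q = 191437/3 ≈ 63812.3333.
Expenditure moves from 31405×78665 = 2470474325 to 24081.3333×63812.3333 = 1536686069.7778; change = -933788255.22.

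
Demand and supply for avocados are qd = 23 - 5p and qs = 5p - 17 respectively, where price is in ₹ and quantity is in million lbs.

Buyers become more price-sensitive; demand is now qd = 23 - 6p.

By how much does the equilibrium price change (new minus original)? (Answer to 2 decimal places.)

Before the shock: 23 - 5p = 5p - 17 ⇒ 40 = 10p ⇒ p = 4, q = 3.
The shock moves the curves to qd = 23 - 6p and qs = 5p - 17.
Equate the new curves: 23 - 6p = 5p - 17, giving 40 = 11p, p = 40/11 ≈ 3.6364, q = 13/11 ≈ 1.1818.
Δp = 3.6364 − 4 = -0.36.

-0.36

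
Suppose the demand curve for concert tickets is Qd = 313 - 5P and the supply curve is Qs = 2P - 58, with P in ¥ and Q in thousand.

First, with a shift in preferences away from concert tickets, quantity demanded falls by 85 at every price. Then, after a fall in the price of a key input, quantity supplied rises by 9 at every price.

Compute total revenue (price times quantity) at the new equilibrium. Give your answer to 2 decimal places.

Before the shock: 313 - 5P = 2P - 58 ⇒ 371 = 7P ⇒ P = 53, Q = 48.
After the shift, demand is Qd = 228 - 5P and supply is Qs = 2P - 49.
New equilibrium: 228 - 5P = 2P - 49 ⇒ 277 = 7P ⇒ P = 277/7 ≈ 39.5714, Q = 211/7 ≈ 30.1429.
New expenditure = 39.5714 × 30.1429 = 1192.80.

1192.80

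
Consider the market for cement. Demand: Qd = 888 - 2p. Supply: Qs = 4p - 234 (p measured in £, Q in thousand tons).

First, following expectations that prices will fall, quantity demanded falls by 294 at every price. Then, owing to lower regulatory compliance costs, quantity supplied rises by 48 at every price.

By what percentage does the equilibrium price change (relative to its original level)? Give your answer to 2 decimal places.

Original equilibrium: 888 - 2p = 4p - 234 gives 1122 = 6p, so p = 187 and Q = 514.
The shock moves the curves to Qd = 594 - 2p and Qs = 4p - 186.
New equilibrium: 594 - 2p = 4p - 186 ⇒ 780 = 6p ⇒ p = 130, Q = 334.
%Δp = (130 − 187) / 187 × 100 = -30.48%.

-30.48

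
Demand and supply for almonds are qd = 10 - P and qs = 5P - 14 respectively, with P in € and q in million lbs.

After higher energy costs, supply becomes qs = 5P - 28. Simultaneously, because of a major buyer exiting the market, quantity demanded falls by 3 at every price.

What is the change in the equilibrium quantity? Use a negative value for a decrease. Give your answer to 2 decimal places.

-4.83

Solve the original market: 10 - P = 5P - 14, hence P = 4 and q = 6.
The new curves are qd = 7 - P (demand) and qs = 5P - 28 (supply).
Clearing the new market: 7 - P = 5P - 28, so P = 35/6 ≈ 5.8333 and q = 7/6 ≈ 1.1667.
Δq = 1.1667 − 6 = -4.83.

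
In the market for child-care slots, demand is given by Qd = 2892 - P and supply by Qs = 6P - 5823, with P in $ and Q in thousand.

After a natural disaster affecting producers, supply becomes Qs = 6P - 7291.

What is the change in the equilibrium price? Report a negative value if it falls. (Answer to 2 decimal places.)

+209.71

Before the shock: 2892 - P = 6P - 5823 ⇒ 8715 = 7P ⇒ P = 1245, Q = 1647.
The new curves are Qd = 2892 - P (demand) and Qs = 6P - 7291 (supply).
Clearing the new market: 2892 - P = 6P - 7291, so P = 10183/7 ≈ 1454.7143 and Q = 10061/7 ≈ 1437.2857.
ΔP = 1454.7143 − 1245 = +209.71.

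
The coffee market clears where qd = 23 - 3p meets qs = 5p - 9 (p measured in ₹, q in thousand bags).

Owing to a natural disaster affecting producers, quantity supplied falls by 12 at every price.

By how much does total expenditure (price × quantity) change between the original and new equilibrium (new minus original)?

-8.25

Solve the original market: 23 - 3p = 5p - 9, hence p = 4 and q = 11.
The shock moves the curves to qd = 23 - 3p and qs = 5p - 21.
Clearing the new market: 23 - 3p = 5p - 21, so p = 5.5 and q = 6.5.
Expenditure moves from 4×11 = 44 to 5.5×6.5 = 35.75; change = -8.25.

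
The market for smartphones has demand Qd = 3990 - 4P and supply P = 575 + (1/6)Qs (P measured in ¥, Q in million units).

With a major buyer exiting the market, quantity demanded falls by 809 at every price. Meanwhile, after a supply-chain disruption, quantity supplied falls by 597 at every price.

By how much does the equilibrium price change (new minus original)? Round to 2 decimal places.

Solve the original market: 3990 - 4P = 6P - 3450, hence P = 744 and Q = 1014.
The new curves are Qd = 3181 - 4P (demand) and Qs = 6P - 4047 (supply).
New equilibrium: 3181 - 4P = 6P - 4047 ⇒ 7228 = 10P ⇒ P = 722.8, Q = 289.8.
ΔP = 722.8 − 744 = -21.20.

-21.20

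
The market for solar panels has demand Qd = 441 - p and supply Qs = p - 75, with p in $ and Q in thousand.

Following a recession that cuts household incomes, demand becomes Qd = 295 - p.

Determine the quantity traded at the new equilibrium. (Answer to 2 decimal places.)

110.00

Original equilibrium: 441 - p = p - 75 gives 516 = 2p, so p = 258 and Q = 183.
The shock moves the curves to Qd = 295 - p and Qs = p - 75.
Equate the new curves: 295 - p = p - 75, giving 370 = 2p, p = 185, Q = 110.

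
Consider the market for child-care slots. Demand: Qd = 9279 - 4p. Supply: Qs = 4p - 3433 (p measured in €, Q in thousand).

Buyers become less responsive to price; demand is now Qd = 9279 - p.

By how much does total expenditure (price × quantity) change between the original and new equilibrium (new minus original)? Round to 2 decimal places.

+12482484.84

Original equilibrium: 9279 - 4p = 4p - 3433 gives 12712 = 8p, so p = 1589 and Q = 2923.
The new curves are Qd = 9279 - p (demand) and Qs = 4p - 3433 (supply).
Clearing the new market: 9279 - p = 4p - 3433, so p = 2542.4 and Q = 6736.6.
Expenditure moves from 1589×2923 = 4644647 to 2542.4×6736.6 = 17127131.84; change = +12482484.84.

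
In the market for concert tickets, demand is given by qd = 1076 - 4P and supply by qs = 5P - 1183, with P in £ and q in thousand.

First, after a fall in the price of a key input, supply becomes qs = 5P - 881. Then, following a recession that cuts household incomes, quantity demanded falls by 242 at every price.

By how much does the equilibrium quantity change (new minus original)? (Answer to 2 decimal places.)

-0.22

Solve the original market: 1076 - 4P = 5P - 1183, hence P = 251 and q = 72.
The shock moves the curves to qd = 834 - 4P and qs = 5P - 881.
New equilibrium: 834 - 4P = 5P - 881 ⇒ 1715 = 9P ⇒ P = 1715/9 ≈ 190.5556, q = 646/9 ≈ 71.7778.
Δq = 71.7778 − 72 = -0.22.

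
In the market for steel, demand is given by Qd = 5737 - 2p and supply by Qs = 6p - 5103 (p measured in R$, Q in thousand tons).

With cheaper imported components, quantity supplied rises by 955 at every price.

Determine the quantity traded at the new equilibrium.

3265.75

Initially, 5737 - 2p = 6p - 5103, so 10840 = 8p and p = 1355, Q = 3027.
With the change applied: demand Qd = 5737 - 2p, supply Qs = 6p - 4148.
Setting them equal: 5737 - 2p = 6p - 4148 → 9885 = 8p, so p = 1235.625 and Q = 3265.75.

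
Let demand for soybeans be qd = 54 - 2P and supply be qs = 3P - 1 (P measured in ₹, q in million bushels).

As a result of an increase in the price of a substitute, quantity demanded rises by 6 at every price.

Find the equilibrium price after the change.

12.2

Solve the original market: 54 - 2P = 3P - 1, hence P = 11 and q = 32.
After the shift, demand is qd = 60 - 2P and supply is qs = 3P - 1.
Clearing the new market: 60 - 2P = 3P - 1, so P = 12.2 and q = 35.6.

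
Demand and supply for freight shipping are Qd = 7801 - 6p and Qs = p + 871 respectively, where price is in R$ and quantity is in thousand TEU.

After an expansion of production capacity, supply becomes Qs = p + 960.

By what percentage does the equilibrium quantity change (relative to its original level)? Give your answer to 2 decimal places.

+4.10

Initially, 7801 - 6p = p + 871, so 6930 = 7p and p = 990, Q = 1861.
After the shift, demand is Qd = 7801 - 6p and supply is Qs = p + 960.
Clearing the new market: 7801 - 6p = p + 960, so p = 6841/7 ≈ 977.2857 and Q = 13561/7 ≈ 1937.2857.
%ΔQ = (1937.2857 − 1861) / 1861 × 100 = +4.10%.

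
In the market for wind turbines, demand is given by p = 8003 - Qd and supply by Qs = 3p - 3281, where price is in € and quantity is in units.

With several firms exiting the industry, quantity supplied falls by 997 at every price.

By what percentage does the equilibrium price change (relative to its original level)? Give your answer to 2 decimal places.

+8.84

Solve the original market: 8003 - p = 3p - 3281, hence p = 2821 and Q = 5182.
The new curves are Qd = 8003 - p (demand) and Qs = 3p - 4278 (supply).
New equilibrium: 8003 - p = 3p - 4278 ⇒ 12281 = 4p ⇒ p = 3070.25, Q = 4932.75.
%Δp = (3070.25 − 2821) / 2821 × 100 = +8.84%.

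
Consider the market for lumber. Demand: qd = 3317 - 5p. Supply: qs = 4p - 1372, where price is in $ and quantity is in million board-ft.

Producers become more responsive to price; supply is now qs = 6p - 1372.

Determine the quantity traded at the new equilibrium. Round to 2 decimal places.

1185.64

Before the shock: 3317 - 5p = 4p - 1372 ⇒ 4689 = 9p ⇒ p = 521, q = 712.
The new curves are qd = 3317 - 5p (demand) and qs = 6p - 1372 (supply).
Clearing the new market: 3317 - 5p = 6p - 1372, so p = 4689/11 ≈ 426.2727 and q = 13042/11 ≈ 1185.6364.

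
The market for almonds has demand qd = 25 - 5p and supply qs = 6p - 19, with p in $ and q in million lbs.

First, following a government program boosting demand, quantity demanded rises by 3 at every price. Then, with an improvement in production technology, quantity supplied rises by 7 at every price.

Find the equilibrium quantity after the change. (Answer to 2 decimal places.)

Original equilibrium: 25 - 5p = 6p - 19 gives 44 = 11p, so p = 4 and q = 5.
The shock moves the curves to qd = 28 - 5p and qs = 6p - 12.
Clearing the new market: 28 - 5p = 6p - 12, so p = 40/11 ≈ 3.6364 and q = 108/11 ≈ 9.8182.

9.82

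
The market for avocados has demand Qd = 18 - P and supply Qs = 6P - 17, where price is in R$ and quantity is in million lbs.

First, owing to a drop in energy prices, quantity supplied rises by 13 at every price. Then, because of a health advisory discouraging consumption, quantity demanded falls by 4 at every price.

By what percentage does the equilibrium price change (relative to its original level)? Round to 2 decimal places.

-48.57

Solve the original market: 18 - P = 6P - 17, hence P = 5 and Q = 13.
The new curves are Qd = 14 - P (demand) and Qs = 6P - 4 (supply).
Equate the new curves: 14 - P = 6P - 4, giving 18 = 7P, P = 18/7 ≈ 2.5714, Q = 80/7 ≈ 11.4286.
%ΔP = (2.5714 − 5) / 5 × 100 = -48.57%.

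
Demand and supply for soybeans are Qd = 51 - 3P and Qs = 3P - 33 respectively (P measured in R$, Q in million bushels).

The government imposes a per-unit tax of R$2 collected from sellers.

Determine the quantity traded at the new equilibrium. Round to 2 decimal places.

Initially, 51 - 3P = 3P - 33, so 84 = 6P and P = 14, Q = 9.
Since sellers keep the price net of the tax, the effective supply curve becomes Qs = 3P - 39.
Setting them equal: 51 - 3P = 3P - 39 → 90 = 6P, so P = 15 and Q = 6.

6.00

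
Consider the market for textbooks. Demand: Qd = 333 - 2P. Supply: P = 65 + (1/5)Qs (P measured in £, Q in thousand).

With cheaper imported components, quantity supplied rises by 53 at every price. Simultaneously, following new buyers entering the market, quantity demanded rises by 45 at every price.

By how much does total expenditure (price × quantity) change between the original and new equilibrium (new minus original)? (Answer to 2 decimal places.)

+4225.10

Initially, 333 - 2P = 5P - 325, so 658 = 7P and P = 94, Q = 145.
After the shift, demand is Qd = 378 - 2P and supply is Qs = 5P - 272.
Setting them equal: 378 - 2P = 5P - 272 → 650 = 7P, so P = 650/7 ≈ 92.8571 and Q = 1346/7 ≈ 192.2857.
Expenditure moves from 94×145 = 13630 to 92.8571×192.2857 = 17855.1020; change = +4225.10.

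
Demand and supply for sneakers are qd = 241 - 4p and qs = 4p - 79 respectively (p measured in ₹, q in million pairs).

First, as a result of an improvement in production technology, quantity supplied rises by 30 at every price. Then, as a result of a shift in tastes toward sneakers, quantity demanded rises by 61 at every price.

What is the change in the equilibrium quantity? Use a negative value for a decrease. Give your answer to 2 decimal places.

Before the shock: 241 - 4p = 4p - 79 ⇒ 320 = 8p ⇒ p = 40, q = 81.
The new curves are qd = 302 - 4p (demand) and qs = 4p - 49 (supply).
Setting them equal: 302 - 4p = 4p - 49 → 351 = 8p, so p = 43.875 and q = 126.5.
Δq = 126.5 − 81 = +45.50.

+45.50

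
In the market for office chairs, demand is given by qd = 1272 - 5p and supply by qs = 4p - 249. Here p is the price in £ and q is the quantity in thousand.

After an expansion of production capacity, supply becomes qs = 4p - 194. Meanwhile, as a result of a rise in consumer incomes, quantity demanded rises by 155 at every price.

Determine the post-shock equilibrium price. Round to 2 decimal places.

180.11

Initially, 1272 - 5p = 4p - 249, so 1521 = 9p and p = 169, q = 427.
The new curves are qd = 1427 - 5p (demand) and qs = 4p - 194 (supply).
Setting them equal: 1427 - 5p = 4p - 194 → 1621 = 9p, so p = 1621/9 ≈ 180.1111 and q = 4738/9 ≈ 526.4444.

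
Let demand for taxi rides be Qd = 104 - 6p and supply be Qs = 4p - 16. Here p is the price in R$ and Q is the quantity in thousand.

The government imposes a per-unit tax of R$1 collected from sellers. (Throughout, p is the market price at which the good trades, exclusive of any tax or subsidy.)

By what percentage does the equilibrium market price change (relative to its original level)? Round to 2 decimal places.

Initially, 104 - 6p = 4p - 16, so 120 = 10p and p = 12, Q = 32.
Since sellers keep the price net of the tax, the effective supply curve becomes Qs = 4p - 20.
Clearing the new market: 104 - 6p = 4p - 20, so p = 12.4 and Q = 29.6.
%Δp = (12.4 − 12) / 12 × 100 = +3.33%.

+3.33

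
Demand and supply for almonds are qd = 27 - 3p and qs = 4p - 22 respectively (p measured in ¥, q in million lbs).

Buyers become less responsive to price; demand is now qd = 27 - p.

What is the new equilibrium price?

9.8

Initially, 27 - 3p = 4p - 22, so 49 = 7p and p = 7, q = 6.
After the shift, demand is qd = 27 - p and supply is qs = 4p - 22.
Equate the new curves: 27 - p = 4p - 22, giving 49 = 5p, p = 9.8, q = 17.2.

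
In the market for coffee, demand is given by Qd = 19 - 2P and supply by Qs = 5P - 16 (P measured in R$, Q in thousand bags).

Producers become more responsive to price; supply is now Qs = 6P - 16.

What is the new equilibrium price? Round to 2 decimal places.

4.38

Before the shock: 19 - 2P = 5P - 16 ⇒ 35 = 7P ⇒ P = 5, Q = 9.
After the shift, demand is Qd = 19 - 2P and supply is Qs = 6P - 16.
New equilibrium: 19 - 2P = 6P - 16 ⇒ 35 = 8P ⇒ P = 4.375, Q = 10.25.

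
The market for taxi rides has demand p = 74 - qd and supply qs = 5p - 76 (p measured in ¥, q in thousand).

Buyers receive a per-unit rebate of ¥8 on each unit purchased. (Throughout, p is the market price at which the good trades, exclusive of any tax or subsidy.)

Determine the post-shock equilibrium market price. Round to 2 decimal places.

Before the shock: 74 - p = 5p - 76 ⇒ 150 = 6p ⇒ p = 25, q = 49.
Since buyers' out-of-pocket price is the market price minus the rebate, the effective demand curve becomes qd = 82 - p.
Setting them equal: 82 - p = 5p - 76 → 158 = 6p, so p = 79/3 ≈ 26.3333 and q = 167/3 ≈ 55.6667.

26.33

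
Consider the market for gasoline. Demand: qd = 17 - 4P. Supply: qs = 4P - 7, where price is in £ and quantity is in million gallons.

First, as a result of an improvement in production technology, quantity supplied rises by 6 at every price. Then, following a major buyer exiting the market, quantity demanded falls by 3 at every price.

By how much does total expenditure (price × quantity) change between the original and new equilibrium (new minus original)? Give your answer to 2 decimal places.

-2.81

Solve the original market: 17 - 4P = 4P - 7, hence P = 3 and q = 5.
After the shift, demand is qd = 14 - 4P and supply is qs = 4P - 1.
Equate the new curves: 14 - 4P = 4P - 1, giving 15 = 8P, P = 1.875, q = 6.5.
Expenditure moves from 3×5 = 15 to 1.875×6.5 = 12.1875; change = -2.81.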